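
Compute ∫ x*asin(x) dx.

Use integration by parts with u = arcsin(x), dv = x dx.
Then du = 1/sqrt(-x**2 + 1) dx.

x**2*asin(x)/2 + x*sqrt(-x**2 + 1)/4 - asin(x)/4 + C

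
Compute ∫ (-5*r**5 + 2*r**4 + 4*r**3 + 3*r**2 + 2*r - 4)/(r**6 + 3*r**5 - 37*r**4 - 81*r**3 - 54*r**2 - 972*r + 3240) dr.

-8827*log(r - 6)/5940 + 3*log(r - 2)/104 + 1174*log(r + 5)/187 - 2035*log(r + 6)/216 - 1987*log(r**2 + 9)/9945 + 7171*atan(r/3)/29835 + C

Factor the denominator: (r - 6)*(r - 2)*(r + 5)*(r + 6)*(r**2 + 9).
Partial-fraction decomposition: -(3974*r - 7171)/(9945*(r**2 + 9)) - 2035/(216*(r + 6)) + 1174/(187*(r + 5)) + 3/(104*(r - 2)) - 8827/(5940*(r - 6)).
Integrate each term; A/(r−a) gives A·log|r−a|; the (Br+D)/(r²+p²) term gives a log and an atan.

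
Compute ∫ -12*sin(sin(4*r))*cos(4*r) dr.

Let u = sin(4*r), so du = (4*cos(4*r)) dr.
Rewriting, the integral becomes -3·∫ sin(u) du = -3·-cos(u).
Substituting back, u = sin(4*r).

3*cos(sin(4*r)) + C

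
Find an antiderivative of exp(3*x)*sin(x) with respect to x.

Let I denote the integral. Integrate by parts with u = sin(x), dv = exp(3*x) dx, so v = exp(3*x)/3: I = exp(3*x)*sin(x)/3 − (1/3)·∫ exp(3*x)*cos(x) dx.
Apply parts again with u = cos(x), dv = exp(3*x) dx: ∫ exp(3*x)*cos(x) dx = exp(3*x)*cos(x)/3 + (1/3)·I. Substituting back brings back I: I = exp(3*x)*sin(x)/3 - exp(3*x)*cos(x)/9 − (1/9)·I.
Solving for I: (1 + 1/9)·I equals the remaining terms, so I = (9/10)·(exp(3*x)*sin(x)/3 - exp(3*x)*cos(x)/9).

3*exp(3*x)*sin(x)/10 - exp(3*x)*cos(x)/10 + C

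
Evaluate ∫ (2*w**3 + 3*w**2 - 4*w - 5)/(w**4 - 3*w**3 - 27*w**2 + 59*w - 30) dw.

Factor the denominator: (w - 6)*(w - 1)**2*(w + 5).
Partial-fraction decomposition: 40/(99*(w + 5)) - 59/(225*(w - 1)) + 2/(15*(w - 1)**2) + 511/(275*(w - 6)).
Integrate each term; A/(w−a) gives A·log|w−a|; A/(w−a)² gives −A/(w−a).

511*log(w - 6)/275 - 59*log(w - 1)/225 + 40*log(w + 5)/99 - 2/(15*w - 15) + C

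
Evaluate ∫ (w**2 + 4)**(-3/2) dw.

w/(4*sqrt(w**2 + 4)) + C

Substitute w = 2·tan(θ), so dw = 2·sec(θ)^2 dθ and the radical becomes sqrt(w**2 + 4) = 2·sec(θ) by the Pythagorean identity.
Integrate the resulting trig expression in θ, then back-substitute tan(θ) = w/2, sec(θ) = sqrt(w**2 + 4)/2 (absorbing any constant into C).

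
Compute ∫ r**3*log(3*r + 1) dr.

r**4*log(3*r + 1)/4 - r**4/16 + r**3/36 - r**2/72 + r/108 - log(3*r + 1)/324 + C

Use integration by parts with u = log(3*r + 1), dv = r**3 dr.
Then du = 3/(3*r + 1) dr and v = r**4/4.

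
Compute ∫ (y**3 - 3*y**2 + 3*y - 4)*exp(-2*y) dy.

(-4*y**3 + 6*y**2 - 6*y + 13)*exp(-2*y)/8 + C

Use integration by parts with u = y**3 - 3*y**2 + 3*y - 4, dv = exp(-2*y) dy, so v = -exp(-2*y)/2.
Apply parts 3 times (tabular method): alternate signs, differentiate u down to 0, integrate dv up.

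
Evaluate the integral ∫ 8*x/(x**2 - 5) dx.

Let u = x**2 - 5, so du = (2*x) dx.
Rewriting, the integral becomes 4·∫ 1/u du = 4·log(u).
Substituting back, u = x**2 - 5.

4*log(x**2 - 5) + C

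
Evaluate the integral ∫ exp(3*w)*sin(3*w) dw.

exp(3*w)*sin(3*w)/6 - exp(3*w)*cos(3*w)/6 + C

Let I denote the integral. Integrate by parts with u = sin(3*w), dv = exp(3*w) dw, so v = exp(3*w)/3: I = exp(3*w)*sin(3*w)/3 − ∫ exp(3*w)*cos(3*w) dw.
Apply parts again with u = cos(3*w), dv = exp(3*w) dw: ∫ exp(3*w)*cos(3*w) dw = exp(3*w)*cos(3*w)/3 + I. Substituting back brings back I: I = exp(3*w)*sin(3*w)/3 - exp(3*w)*cos(3*w)/3 − I.
Solving for I: (1 + 1)·I equals the remaining terms, so I = (1/2)·(exp(3*w)*sin(3*w)/3 - exp(3*w)*cos(3*w)/3).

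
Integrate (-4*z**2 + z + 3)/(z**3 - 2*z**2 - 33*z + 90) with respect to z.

-46*log(z - 5)/11 + 5*log(z - 3)/3 - 49*log(z + 6)/33 + C

Factor the denominator: (z - 5)*(z - 3)*(z + 6).
Partial-fraction decomposition: -49/(33*(z + 6)) + 5/(3*(z - 3)) - 46/(11*(z - 5)).
Integrate each term: A/(z−a) contributes A·log|z−a|.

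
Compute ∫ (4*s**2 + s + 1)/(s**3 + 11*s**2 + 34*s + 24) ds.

Factor the denominator: (s + 1)*(s + 4)*(s + 6).
Partial-fraction decomposition: 139/(10*(s + 6)) - 61/(6*(s + 4)) + 4/(15*(s + 1)).
Integrate each term: A/(s−a) contributes A·log|s−a|.

4*log(s + 1)/15 - 61*log(s + 4)/6 + 139*log(s + 6)/10 + C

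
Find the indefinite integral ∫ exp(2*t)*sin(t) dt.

Let I denote the integral. Integrate by parts with u = sin(t), dv = exp(2*t) dt, so v = exp(2*t)/2: I = exp(2*t)*sin(t)/2 − (1/2)·∫ exp(2*t)*cos(t) dt.
Apply parts again with u = cos(t), dv = exp(2*t) dt: ∫ exp(2*t)*cos(t) dt = exp(2*t)*cos(t)/2 + (1/2)·I. Substituting back brings back I: I = exp(2*t)*sin(t)/2 - exp(2*t)*cos(t)/4 − (1/4)·I.
Solving for I: (1 + 1/4)·I equals the remaining terms, so I = (4/5)·(exp(2*t)*sin(t)/2 - exp(2*t)*cos(t)/4).

2*exp(2*t)*sin(t)/5 - exp(2*t)*cos(t)/5 + C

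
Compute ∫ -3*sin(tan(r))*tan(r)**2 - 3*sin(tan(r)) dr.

3*cos(tan(r)) + C

Let u = tan(r), so du = (tan(r)**2 + 1) dr.
Rewriting, the integral becomes -3·∫ sin(u) du = -3·-cos(u).
Substituting back, u = tan(r).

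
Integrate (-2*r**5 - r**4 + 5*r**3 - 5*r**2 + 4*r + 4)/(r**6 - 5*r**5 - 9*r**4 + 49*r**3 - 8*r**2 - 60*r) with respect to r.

-log(r)/15 - 2117*log(r - 5)/720 + 286*log(r - 2)/225 - log(r + 1)/12 - 217*log(r + 3)/1200 - 8/(15*r - 30) + C

Factor the denominator: r*(r - 5)*(r - 2)**2*(r + 1)*(r + 3).
Partial-fraction decomposition: -217/(1200*(r + 3)) - 1/(12*(r + 1)) + 286/(225*(r - 2)) + 8/(15*(r - 2)**2) - 2117/(720*(r - 5)) - 1/(15*r).
Integrate each term; A/(r−a) gives A·log|r−a|; A/(r−a)² gives −A/(r−a).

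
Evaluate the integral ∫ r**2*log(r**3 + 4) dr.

Let u = r**3 + 4, so du = (3*r**2) dr.
The integral becomes (1/3)·∫ log(u) du; integrate by parts with u′=log(u), dv′=du.

r**3*log(r**3 + 4)/3 - r**3/3 + 4*log(r**3 + 4)/3 + C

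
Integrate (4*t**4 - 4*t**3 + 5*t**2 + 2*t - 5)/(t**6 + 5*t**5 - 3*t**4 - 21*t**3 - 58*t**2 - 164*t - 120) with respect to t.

131*log(t - 3)/1040 - 3*log(t + 1)/40 + 107*log(t + 2)/120 - 1555*log(t + 5)/1392 + 2631*log(t**2 + 4)/30160 - 1923*atan(t/2)/15080 + C

Factor the denominator: (t - 3)*(t + 1)*(t + 2)*(t + 5)*(t**2 + 4).
Partial-fraction decomposition: 3*(877*t - 1282)/(15080*(t**2 + 4)) - 1555/(1392*(t + 5)) + 107/(120*(t + 2)) - 3/(40*(t + 1)) + 131/(1040*(t - 3)).
Integrate each term; A/(t−a) gives A·log|t−a|; the (Bt+D)/(t²+p²) term gives a log and an atan.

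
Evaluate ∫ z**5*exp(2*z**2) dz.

(2*z**4 - 2*z**2 + 1)*exp(2*z**2)/8 + C

Let u = z², du = 2z dz; rewrite as (1/2)∫ u^2·exp(2u) du.
Now integrate by parts 2 times.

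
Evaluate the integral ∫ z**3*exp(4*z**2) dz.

(4*z**2 - 1)*exp(4*z**2)/32 + C

Let u = z², du = 2z dz; rewrite as (1/2)∫ u^1·exp(4u) du.
Now integrate by parts 1 time.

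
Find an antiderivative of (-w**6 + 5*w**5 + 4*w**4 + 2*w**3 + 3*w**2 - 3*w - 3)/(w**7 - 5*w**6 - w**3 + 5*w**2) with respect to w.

-18*log(w)/25 + 2807*log(w - 5)/15600 - 7*log(w - 1)/16 - log(w + 1)/24 + log(w**2 + 1)/104 + 5*atan(w)/52 + 3/(5*w) + C

Factor the denominator: w**2*(w - 5)*(w - 1)*(w + 1)*(w**2 + 1).
Partial-fraction decomposition: (w + 5)/(52*(w**2 + 1)) - 1/(24*(w + 1)) - 7/(16*(w - 1)) + 2807/(15600*(w - 5)) - 18/(25*w) - 3/(5*w**2).
Integrate each term; A/(w−a) gives A·log|w−a|; the (Bw+D)/(w²+p²) term gives a log and an atan.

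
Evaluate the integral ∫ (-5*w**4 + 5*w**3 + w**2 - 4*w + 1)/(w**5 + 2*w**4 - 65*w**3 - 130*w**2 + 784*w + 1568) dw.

-5134*log(w - 7)/2079 + 959*log(w - 4)/1584 - 107*log(w + 2)/540 + 1567*log(w + 4)/528 - 6821*log(w + 7)/1155 + C

Factor the denominator: (w - 7)*(w - 4)*(w + 2)*(w + 4)*(w + 7).
Partial-fraction decomposition: -6821/(1155*(w + 7)) + 1567/(528*(w + 4)) - 107/(540*(w + 2)) + 959/(1584*(w - 4)) - 5134/(2079*(w - 7)).
Integrate each term: A/(w−a) contributes A·log|w−a|.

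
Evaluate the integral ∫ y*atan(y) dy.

Use integration by parts with u = arctan(y), dv = y dy.
Then du = 1/(y**2 + 1) dy.

y**2*atan(y)/2 - y/2 + atan(y)/2 + C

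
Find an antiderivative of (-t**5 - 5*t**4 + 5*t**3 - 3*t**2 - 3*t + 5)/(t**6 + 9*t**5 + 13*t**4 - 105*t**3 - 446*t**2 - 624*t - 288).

-2039*log(t - 4)/11760 + log(t + 1)/15 - 89*log(t + 2)/12 - 300*log(t + 3)/49 + 607*log(t + 4)/48 - 155/(7*t + 21) + C

Factor the denominator: (t - 4)*(t + 1)*(t + 2)*(t + 3)**2*(t + 4).
Partial-fraction decomposition: 607/(48*(t + 4)) - 300/(49*(t + 3)) + 155/(7*(t + 3)**2) - 89/(12*(t + 2)) + 1/(15*(t + 1)) - 2039/(11760*(t - 4)).
Integrate each term; A/(t−a) gives A·log|t−a|; A/(t−a)² gives −A/(t−a).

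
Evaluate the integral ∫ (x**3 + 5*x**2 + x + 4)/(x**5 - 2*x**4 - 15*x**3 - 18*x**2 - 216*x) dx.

-log(x)/54 + 203*log(x - 6)/1350 + 2*log(x + 4)/125 - 499*log(x**2 + 9)/6750 + 182*atan(x/3)/3375 + C

Factor the denominator: x*(x - 6)*(x + 4)*(x**2 + 9).
Partial-fraction decomposition: -(499*x - 546)/(3375*(x**2 + 9)) + 2/(125*(x + 4)) + 203/(1350*(x - 6)) - 1/(54*x).
Integrate each term; A/(x−a) gives A·log|x−a|; the (Bx+D)/(x²+p²) term gives a log and an atan.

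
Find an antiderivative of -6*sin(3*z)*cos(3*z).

Let u = cos(3*z), so du = (-3*sin(3*z)) dz.
Rewriting, the integral becomes 2·∫ u^1 du = 2·u^2/2.
Substituting back, u = cos(3*z).

cos(3*z)**2 + C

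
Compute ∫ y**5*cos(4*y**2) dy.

y**4*sin(4*y**2)/8 + y**2*cos(4*y**2)/16 - sin(4*y**2)/64 + C

Let u = y², du = 2y dy; rewrite as (1/2)∫ u^2·cos(4u) du.
Now integrate by parts 2 times.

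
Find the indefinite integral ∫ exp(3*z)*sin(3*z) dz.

exp(3*z)*sin(3*z)/6 - exp(3*z)*cos(3*z)/6 + C

Let I denote the integral. Integrate by parts with u = sin(3*z), dv = exp(3*z) dz, so v = exp(3*z)/3: I = exp(3*z)*sin(3*z)/3 − ∫ exp(3*z)*cos(3*z) dz.
Apply parts again with u = cos(3*z), dv = exp(3*z) dz: ∫ exp(3*z)*cos(3*z) dz = exp(3*z)*cos(3*z)/3 + I. Substituting back brings back I: I = exp(3*z)*sin(3*z)/3 - exp(3*z)*cos(3*z)/3 − I.
Solving for I: (1 + 1)·I equals the remaining terms, so I = (1/2)·(exp(3*z)*sin(3*z)/3 - exp(3*z)*cos(3*z)/3).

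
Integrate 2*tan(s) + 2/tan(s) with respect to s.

2*log(tan(s)) + C

Let u = tan(s), so du = (tan(s)**2 + 1) ds.
Rewriting, the integral becomes 2·∫ 1/u du = 2·log(u).
Substituting back, u = tan(s).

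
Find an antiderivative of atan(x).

x*atan(x) - log(x**2 + 1)/2 + C

Use integration by parts with u = arctan(x), dv = dx.
Then du = 1/(x**2 + 1) dx.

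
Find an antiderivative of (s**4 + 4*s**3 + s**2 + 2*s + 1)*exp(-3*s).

(-27*s**4 - 144*s**3 - 171*s**2 - 168*s - 83)*exp(-3*s)/81 + C

Use integration by parts with u = s**4 + 4*s**3 + s**2 + 2*s + 1, dv = exp(-3*s) ds, so v = -exp(-3*s)/3.
Apply parts 4 times (tabular method): alternate signs, differentiate u down to 0, integrate dv up.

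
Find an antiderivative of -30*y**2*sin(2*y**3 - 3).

Let u = 2*y**3 - 3, so du = (6*y**2) dy.
Rewriting, the integral becomes -5·∫ sin(u) du = -5·-cos(u).
Substituting back, u = 2*y**3 - 3.

5*cos(2*y**3 - 3) + C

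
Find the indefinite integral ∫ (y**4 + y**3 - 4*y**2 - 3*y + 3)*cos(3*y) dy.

y**4*sin(3*y)/3 + y**3*sin(3*y)/3 + 4*y**3*cos(3*y)/9 - 16*y**2*sin(3*y)/9 + y**2*cos(3*y)/3 - 11*y*sin(3*y)/9 - 32*y*cos(3*y)/27 + 113*sin(3*y)/81 - 11*cos(3*y)/27 + C

Use integration by parts with u = y**4 + y**3 - 4*y**2 - 3*y + 3, dv = cos(3*y) dy, so v = sin(3*y)/3.
Apply parts 4 times (tabular method): alternate signs, differentiate u down to 0, integrate dv up.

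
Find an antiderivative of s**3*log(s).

Use integration by parts with u = log(s), dv = s**3 ds.
Then du = 1/s ds and v = s**4/4.

s**4*log(s)/4 - s**4/16 + C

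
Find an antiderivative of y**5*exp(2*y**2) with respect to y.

(2*y**4 - 2*y**2 + 1)*exp(2*y**2)/8 + C

Let u = y², du = 2y dy; rewrite as (1/2)∫ u^2·exp(2u) du.
Now integrate by parts 2 times.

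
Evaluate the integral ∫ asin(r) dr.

Use integration by parts with u = arcsin(r), dv = dr.
Then du = 1/sqrt(-r**2 + 1) dr.

r*asin(r) + sqrt(-r**2 + 1) + C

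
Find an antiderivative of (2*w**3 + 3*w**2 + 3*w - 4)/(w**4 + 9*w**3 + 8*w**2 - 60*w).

log(w)/15 + 15*log(w - 2)/56 - 194*log(w + 5)/35 + 173*log(w + 6)/24 + C

Factor the denominator: w*(w - 2)*(w + 5)*(w + 6).
Partial-fraction decomposition: 173/(24*(w + 6)) - 194/(35*(w + 5)) + 15/(56*(w - 2)) + 1/(15*w).
Integrate each term: A/(w−a) contributes A·log|w−a|.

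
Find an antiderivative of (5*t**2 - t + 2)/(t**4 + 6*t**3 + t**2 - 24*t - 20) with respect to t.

Factor the denominator: (t - 2)*(t + 1)*(t + 2)*(t + 5).
Partial-fraction decomposition: -11/(7*(t + 5)) + 2/(t + 2) - 2/(3*(t + 1)) + 5/(21*(t - 2)).
Integrate each term: A/(t−a) contributes A·log|t−a|.

5*log(t - 2)/21 - 2*log(t + 1)/3 + 2*log(t + 2) - 11*log(t + 5)/7 + C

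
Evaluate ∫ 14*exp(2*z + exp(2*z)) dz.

Let u = exp(2*z), so du = (2*exp(2*z)) dz.
Rewriting, the integral becomes 7·∫ e^u du = 7·e^u.
Substituting back, u = exp(2*z).

7*exp(exp(2*z)) + C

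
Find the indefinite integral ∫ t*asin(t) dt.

t**2*asin(t)/2 + t*sqrt(-t**2 + 1)/4 - asin(t)/4 + C

Use integration by parts with u = arcsin(t), dv = t dt.
Then du = 1/sqrt(-t**2 + 1) dt.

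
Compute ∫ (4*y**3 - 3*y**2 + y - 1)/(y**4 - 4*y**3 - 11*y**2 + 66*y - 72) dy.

-27*log(y - 3)/49 + 7*log(y - 2)/2 + 103*log(y + 4)/98 - 83/(7*y - 21) + C

Factor the denominator: (y - 3)**2*(y - 2)*(y + 4).
Partial-fraction decomposition: 103/(98*(y + 4)) + 7/(2*(y - 2)) - 27/(49*(y - 3)) + 83/(7*(y - 3)**2).
Integrate each term; A/(y−a) gives A·log|y−a|; A/(y−a)² gives −A/(y−a).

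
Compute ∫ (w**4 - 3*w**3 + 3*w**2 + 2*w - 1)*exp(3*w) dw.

(27*w**4 - 117*w**3 + 198*w**2 - 78*w - 1)*exp(3*w)/81 + C

Use integration by parts with u = w**4 - 3*w**3 + 3*w**2 + 2*w - 1, dv = exp(3*w) dw, so v = exp(3*w)/3.
Apply parts 4 times (tabular method): alternate signs, differentiate u down to 0, integrate dv up.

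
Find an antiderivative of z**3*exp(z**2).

(z**2 - 1)*exp(z**2)/2 + C

Let u = z², du = 2z dz; rewrite as (1/2)∫ u^1·exp(1u) du.
Now integrate by parts 1 time.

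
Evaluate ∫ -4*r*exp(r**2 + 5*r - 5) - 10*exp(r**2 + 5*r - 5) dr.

Let u = r**2 + 5*r - 5, so du = (2*r + 5) dr.
Rewriting, the integral becomes -2·∫ e^u du = -2·e^u.
Substituting back, u = r**2 + 5*r - 5.

-2*exp(r**2 + 5*r - 5) + C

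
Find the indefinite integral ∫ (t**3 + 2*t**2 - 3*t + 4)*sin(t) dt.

Use integration by parts with u = t**3 + 2*t**2 - 3*t + 4, dv = sin(t) dt, so v = -cos(t).
Apply parts 3 times (tabular method): alternate signs, differentiate u down to 0, integrate dv up.

-t**3*cos(t) + 3*t**2*sin(t) - 2*t**2*cos(t) + 4*t*sin(t) + 9*t*cos(t) - 9*sin(t) + C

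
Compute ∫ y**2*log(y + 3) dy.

Use integration by parts with u = log(y + 3), dv = y**2 dy.
Then du = 1/(y + 3) dy and v = y**3/3.

y**3*log(y + 3)/3 - y**3/9 + y**2/2 - 3*y + 9*log(y + 3) + C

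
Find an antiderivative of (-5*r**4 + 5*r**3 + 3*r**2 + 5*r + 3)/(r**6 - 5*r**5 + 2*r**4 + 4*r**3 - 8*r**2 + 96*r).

Factor the denominator: r*(r - 4)*(r - 3)*(r + 2)*(r**2 + 4).
Partial-fraction decomposition: (889*r - 1194)/(2080*(r**2 + 4)) + 23/(96*(r + 2)) + 15/(13*(r - 3)) - 889/(480*(r - 4)) + 1/(32*r).
Integrate each term; A/(r−a) gives A·log|r−a|; the (Br+D)/(r²+p²) term gives a log and an atan.

log(r)/32 - 889*log(r - 4)/480 + 15*log(r - 3)/13 + 23*log(r + 2)/96 + 889*log(r**2 + 4)/4160 - 597*atan(r/2)/2080 + C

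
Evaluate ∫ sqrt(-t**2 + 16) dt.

t*sqrt(-t**2 + 16)/2 + 8*asin(t/4) + C

Substitute t = 4·sin(θ), so dt = 4·cos(θ) dθ and the radical becomes sqrt(-t**2 + 16) = 4·cos(θ) by the Pythagorean identity.
Integrate the resulting trig expression in θ, then back-substitute θ = asin(t/4), sin(θ) = t/4, cos(θ) = sqrt(-t**2 + 16)/4 (absorbing any constant into C).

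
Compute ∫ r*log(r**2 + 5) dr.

r**2*log(r**2 + 5)/2 - r**2/2 + 5*log(r**2 + 5)/2 + C

Let u = r**2 + 5, so du = (2*r) dr.
The integral becomes (1/2)·∫ log(u) du; integrate by parts with u′=log(u), dv′=du.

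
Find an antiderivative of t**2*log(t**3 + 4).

t**3*log(t**3 + 4)/3 - t**3/3 + 4*log(t**3 + 4)/3 + C

Let u = t**3 + 4, so du = (3*t**2) dt.
The integral becomes (1/3)·∫ log(u) du; integrate by parts with u′=log(u), dv′=du.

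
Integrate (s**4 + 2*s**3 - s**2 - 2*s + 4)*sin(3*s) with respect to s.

-s**4*cos(3*s)/3 + 4*s**3*sin(3*s)/9 - 2*s**3*cos(3*s)/3 + 2*s**2*sin(3*s)/3 + 7*s**2*cos(3*s)/9 - 14*s*sin(3*s)/27 + 10*s*cos(3*s)/9 - 10*sin(3*s)/27 - 122*cos(3*s)/81 + C

Use integration by parts with u = s**4 + 2*s**3 - s**2 - 2*s + 4, dv = sin(3*s) ds, so v = -cos(3*s)/3.
Apply parts 4 times (tabular method): alternate signs, differentiate u down to 0, integrate dv up.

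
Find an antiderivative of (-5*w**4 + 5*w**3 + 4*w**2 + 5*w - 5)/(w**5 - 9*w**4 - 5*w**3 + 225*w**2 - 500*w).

Factor the denominator: w*(w - 5)**2*(w - 4)*(w + 5).
Partial-fraction decomposition: -184/(225*(w + 5)) - 881/(36*(w - 4)) + 507/(25*(w - 5)) - 238/(5*(w - 5)**2) + 1/(100*w).
Integrate each term; A/(w−a) gives A·log|w−a|; A/(w−a)² gives −A/(w−a).

log(w)/100 + 507*log(w - 5)/25 - 881*log(w - 4)/36 - 184*log(w + 5)/225 + 238/(5*w - 25) + C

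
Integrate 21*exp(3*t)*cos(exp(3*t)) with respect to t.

7*sin(exp(3*t)) + C

Let u = exp(3*t), so du = (3*exp(3*t)) dt.
Rewriting, the integral becomes 7·∫ cos(u) du = 7·sin(u).
Substituting back, u = exp(3*t).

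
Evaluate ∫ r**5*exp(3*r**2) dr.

(9*r**4 - 6*r**2 + 2)*exp(3*r**2)/54 + C

Let u = r², du = 2r dr; rewrite as (1/2)∫ u^2·exp(3u) du.
Now integrate by parts 2 times.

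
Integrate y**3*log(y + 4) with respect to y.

Use integration by parts with u = log(y + 4), dv = y**3 dy.
Then du = 1/(y + 4) dy and v = y**4/4.

y**4*log(y + 4)/4 - y**4/16 + y**3/3 - 2*y**2 + 16*y - 64*log(y + 4) + C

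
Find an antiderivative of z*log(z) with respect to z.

z**2*log(z)/2 - z**2/4 + C

Use integration by parts with u = log(z), dv = z dz.
Then du = 1/z dz and v = z**2/2.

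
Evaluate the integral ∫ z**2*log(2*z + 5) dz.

Use integration by parts with u = log(2*z + 5), dv = z**2 dz.
Then du = 2/(2*z + 5) dz and v = z**3/3.

z**3*log(2*z + 5)/3 - z**3/9 + 5*z**2/12 - 25*z/12 + 125*log(2*z + 5)/24 + C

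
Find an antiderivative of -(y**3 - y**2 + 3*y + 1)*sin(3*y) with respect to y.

y**3*cos(3*y)/3 - y**2*sin(3*y)/3 - y**2*cos(3*y)/3 + 2*y*sin(3*y)/9 + 7*y*cos(3*y)/9 - 7*sin(3*y)/27 + 11*cos(3*y)/27 + C

Use integration by parts with u = y**3 - y**2 + 3*y + 1, dv = -sin(3*y) dy, so v = cos(3*y)/3.
Apply parts 3 times (tabular method): alternate signs, differentiate u down to 0, integrate dv up.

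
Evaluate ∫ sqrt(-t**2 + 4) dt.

t*sqrt(-t**2 + 4)/2 + 2*asin(t/2) + C

Substitute t = 2·sin(θ), so dt = 2·cos(θ) dθ and the radical becomes sqrt(-t**2 + 4) = 2·cos(θ) by the Pythagorean identity.
Integrate the resulting trig expression in θ, then back-substitute θ = asin(t/2), sin(θ) = t/2, cos(θ) = sqrt(-t**2 + 4)/2 (absorbing any constant into C).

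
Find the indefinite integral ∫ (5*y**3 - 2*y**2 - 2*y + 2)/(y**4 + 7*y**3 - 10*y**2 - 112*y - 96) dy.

Factor the denominator: (y - 4)*(y + 1)*(y + 4)*(y + 6).
Partial-fraction decomposition: 569/(50*(y + 6)) - 57/(8*(y + 4)) + 1/(25*(y + 1)) + 141/(200*(y - 4)).
Integrate each term: A/(y−a) contributes A·log|y−a|.

141*log(y - 4)/200 + log(y + 1)/25 - 57*log(y + 4)/8 + 569*log(y + 6)/50 + C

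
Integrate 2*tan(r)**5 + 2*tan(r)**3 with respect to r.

tan(r)**4/2 + C

Let u = tan(r), so du = (tan(r)**2 + 1) dr.
Rewriting, the integral becomes 2·∫ u^3 du = 2·u^4/4.
Substituting back, u = tan(r).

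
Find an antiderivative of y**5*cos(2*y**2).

Let u = y², du = 2y dy; rewrite as (1/2)∫ u^2·cos(2u) du.
Now integrate by parts 2 times.

y**4*sin(2*y**2)/4 + y**2*cos(2*y**2)/4 - sin(2*y**2)/8 + C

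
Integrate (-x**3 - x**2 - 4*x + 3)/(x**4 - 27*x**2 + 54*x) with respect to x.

log(x)/18 - 17*log(x - 3)/27 - 23*log(x + 6)/54 + 5/(3*x - 9) + C

Factor the denominator: x*(x - 3)**2*(x + 6).
Partial-fraction decomposition: -23/(54*(x + 6)) - 17/(27*(x - 3)) - 5/(3*(x - 3)**2) + 1/(18*x).
Integrate each term; A/(x−a) gives A·log|x−a|; A/(x−a)² gives −A/(x−a).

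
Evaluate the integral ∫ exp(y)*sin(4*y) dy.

Let I denote the integral. Integrate by parts with u = sin(4*y), dv = exp(y) dy, so v = exp(y): I = exp(y)*sin(4*y) − 4·∫ exp(y)*cos(4*y) dy.
Apply parts again with u = cos(4*y), dv = exp(y) dy: ∫ exp(y)*cos(4*y) dy = exp(y)*cos(4*y) + 4·I. Substituting back brings back I: I = exp(y)*sin(4*y) - 4*exp(y)*cos(4*y) − 16·I.
Solving for I: (1 + 16)·I equals the remaining terms, so I = (1/17)·(exp(y)*sin(4*y) - 4*exp(y)*cos(4*y)).

exp(y)*sin(4*y)/17 - 4*exp(y)*cos(4*y)/17 + C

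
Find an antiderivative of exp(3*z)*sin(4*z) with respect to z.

3*exp(3*z)*sin(4*z)/25 - 4*exp(3*z)*cos(4*z)/25 + C

Let I denote the integral. Integrate by parts with u = sin(4*z), dv = exp(3*z) dz, so v = exp(3*z)/3: I = exp(3*z)*sin(4*z)/3 − (4/3)·∫ exp(3*z)*cos(4*z) dz.
Apply parts again with u = cos(4*z), dv = exp(3*z) dz: ∫ exp(3*z)*cos(4*z) dz = exp(3*z)*cos(4*z)/3 + (4/3)·I. Substituting back brings back I: I = exp(3*z)*sin(4*z)/3 - 4*exp(3*z)*cos(4*z)/9 − (16/9)·I.
Solving for I: (1 + 16/9)·I equals the remaining terms, so I = (9/25)·(exp(3*z)*sin(4*z)/3 - 4*exp(3*z)*cos(4*z)/9).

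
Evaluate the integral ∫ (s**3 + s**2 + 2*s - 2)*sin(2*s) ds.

Use integration by parts with u = s**3 + s**2 + 2*s - 2, dv = sin(2*s) ds, so v = -cos(2*s)/2.
Apply parts 3 times (tabular method): alternate signs, differentiate u down to 0, integrate dv up.

-s**3*cos(2*s)/2 + 3*s**2*sin(2*s)/4 - s**2*cos(2*s)/2 + s*sin(2*s)/2 - s*cos(2*s)/4 + sin(2*s)/8 + 5*cos(2*s)/4 + C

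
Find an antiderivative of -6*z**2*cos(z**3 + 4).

-2*sin(z**3 + 4) + C

Let u = z**3 + 4, so du = (3*z**2) dz.
Rewriting, the integral becomes -2·∫ cos(u) du = -2·sin(u).
Substituting back, u = z**3 + 4.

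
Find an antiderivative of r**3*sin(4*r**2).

-r**2*cos(4*r**2)/8 + sin(4*r**2)/32 + C

Let u = r², du = 2r dr; rewrite as (1/2)∫ u^1·sin(4u) du.
Now integrate by parts 1 time.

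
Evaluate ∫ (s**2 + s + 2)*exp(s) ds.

(s**2 - s + 3)*exp(s) + C

Use integration by parts with u = s**2 + s + 2, dv = exp(s) ds, so v = exp(s).
Apply parts 2 times (tabular method): alternate signs, differentiate u down to 0, integrate dv up.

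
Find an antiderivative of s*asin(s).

s**2*asin(s)/2 + s*sqrt(-s**2 + 1)/4 - asin(s)/4 + C

Use integration by parts with u = arcsin(s), dv = s ds.
Then du = 1/sqrt(-s**2 + 1) ds.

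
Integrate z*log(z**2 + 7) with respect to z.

z**2*log(z**2 + 7)/2 - z**2/2 + 7*log(z**2 + 7)/2 + C

Let u = z**2 + 7, so du = (2*z) dz.
The integral becomes (1/2)·∫ log(u) du; integrate by parts with u′=log(u), dv′=du.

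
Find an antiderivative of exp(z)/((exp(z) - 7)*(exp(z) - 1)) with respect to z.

log(exp(z) - 7)/6 - log(exp(z) - 1)/6 + C

Let u = e^z, du = e^z dz.
The integral becomes ∫ du/((u-1)(u-7)); decompose into partial fractions.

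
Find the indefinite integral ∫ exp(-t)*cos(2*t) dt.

Let I denote the integral. Integrate by parts with u = cos(2*t), dv = exp(-t) dt, so v = -exp(-t): I = -exp(-t)*cos(2*t) − 2·∫ exp(-t)*sin(2*t) dt.
Apply parts again with u = sin(2*t), dv = exp(-t) dt: ∫ exp(-t)*sin(2*t) dt = -exp(-t)*sin(2*t) + 2·I. Substituting back brings back I: I = 2*exp(-t)*sin(2*t) - exp(-t)*cos(2*t) − 4·I.
Solving for I: (1 + 4)·I equals the remaining terms, so I = (1/5)·(2*exp(-t)*sin(2*t) - exp(-t)*cos(2*t)).

2*exp(-t)*sin(2*t)/5 - exp(-t)*cos(2*t)/5 + C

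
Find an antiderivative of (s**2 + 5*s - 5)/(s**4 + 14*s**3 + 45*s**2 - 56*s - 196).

log(s - 2)/36 + 11*log(s + 2)/100 - 31*log(s + 7)/225 - 1/(5*s + 35) + C

Factor the denominator: (s - 2)*(s + 2)*(s + 7)**2.
Partial-fraction decomposition: -31/(225*(s + 7)) + 1/(5*(s + 7)**2) + 11/(100*(s + 2)) + 1/(36*(s - 2)).
Integrate each term; A/(s−a) gives A·log|s−a|; A/(s−a)² gives −A/(s−a).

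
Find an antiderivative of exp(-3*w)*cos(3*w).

exp(-3*w)*sin(3*w)/6 - exp(-3*w)*cos(3*w)/6 + C

Let I denote the integral. Integrate by parts with u = cos(3*w), dv = exp(-3*w) dw, so v = -exp(-3*w)/3: I = -exp(-3*w)*cos(3*w)/3 − ∫ exp(-3*w)*sin(3*w) dw.
Apply parts again with u = sin(3*w), dv = exp(-3*w) dw: ∫ exp(-3*w)*sin(3*w) dw = -exp(-3*w)*sin(3*w)/3 + I. Substituting back brings back I: I = exp(-3*w)*sin(3*w)/3 - exp(-3*w)*cos(3*w)/3 − I.
Solving for I: (1 + 1)·I equals the remaining terms, so I = (1/2)·(exp(-3*w)*sin(3*w)/3 - exp(-3*w)*cos(3*w)/3).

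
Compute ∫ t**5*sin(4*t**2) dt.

Let u = t², du = 2t dt; rewrite as (1/2)∫ u^2·sin(4u) du.
Now integrate by parts 2 times.

-t**4*cos(4*t**2)/8 + t**2*sin(4*t**2)/16 + cos(4*t**2)/64 + C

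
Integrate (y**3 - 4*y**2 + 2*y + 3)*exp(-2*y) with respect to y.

(-4*y**3 + 10*y**2 + 2*y - 11)*exp(-2*y)/8 + C

Use integration by parts with u = y**3 - 4*y**2 + 2*y + 3, dv = exp(-2*y) dy, so v = -exp(-2*y)/2.
Apply parts 3 times (tabular method): alternate signs, differentiate u down to 0, integrate dv up.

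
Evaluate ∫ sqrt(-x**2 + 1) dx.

x*sqrt(-x**2 + 1)/2 + asin(x)/2 + C

Substitute x = sin(θ), so dx = cos(θ) dθ and the radical becomes sqrt(-x**2 + 1) = cos(θ) by the Pythagorean identity.
Integrate the resulting trig expression in θ, then back-substitute θ = asin(x), sin(θ) = x, cos(θ) = sqrt(-x**2 + 1) (absorbing any constant into C).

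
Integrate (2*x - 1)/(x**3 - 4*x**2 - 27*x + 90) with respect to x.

log(x - 6)/3 - 5*log(x - 3)/24 - log(x + 5)/8 + C

Factor the denominator: (x - 6)*(x - 3)*(x + 5).
Partial-fraction decomposition: -1/(8*(x + 5)) - 5/(24*(x - 3)) + 1/(3*(x - 6)).
Integrate each term: A/(x−a) contributes A·log|x−a|.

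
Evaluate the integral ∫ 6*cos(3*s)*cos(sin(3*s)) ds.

Let u = sin(3*s), so du = (3*cos(3*s)) ds.
Rewriting, the integral becomes 2·∫ cos(u) du = 2·sin(u).
Substituting back, u = sin(3*s).

2*sin(sin(3*s)) + C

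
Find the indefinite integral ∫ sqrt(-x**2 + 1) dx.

x*sqrt(-x**2 + 1)/2 + asin(x)/2 + C

Substitute x = sin(θ), so dx = cos(θ) dθ and the radical becomes sqrt(-x**2 + 1) = cos(θ) by the Pythagorean identity.
Integrate the resulting trig expression in θ, then back-substitute θ = asin(x), sin(θ) = x, cos(θ) = sqrt(-x**2 + 1) (absorbing any constant into C).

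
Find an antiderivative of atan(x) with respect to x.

Use integration by parts with u = arctan(x), dv = dx.
Then du = 1/(x**2 + 1) dx.

x*atan(x) - log(x**2 + 1)/2 + C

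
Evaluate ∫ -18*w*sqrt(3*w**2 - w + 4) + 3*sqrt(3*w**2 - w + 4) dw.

Let u = 3*w**2 - w + 4, so du = (6*w - 1) dw.
Rewriting, the integral becomes -3·∫ √u du = -3·(2/3)u^(3/2).
Substituting back, u = 3*w**2 - w + 4.

-2*(3*w**2 - w + 4)**(3/2) + C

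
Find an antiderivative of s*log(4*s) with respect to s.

s**2*(log(s) + 2*log(2))/2 - s**2/4 + C

Use integration by parts with u = log(4*s), dv = s ds.
Then du = 1/s ds and v = s**2/2.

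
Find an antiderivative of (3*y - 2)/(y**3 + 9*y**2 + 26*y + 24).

Factor the denominator: (y + 2)*(y + 3)*(y + 4).
Partial-fraction decomposition: -7/(y + 4) + 11/(y + 3) - 4/(y + 2).
Integrate each term: A/(y−a) contributes A·log|y−a|.

-4*log(y + 2) + 11*log(y + 3) - 7*log(y + 4) + C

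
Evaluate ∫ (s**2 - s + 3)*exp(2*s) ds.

Use integration by parts with u = s**2 - s + 3, dv = exp(2*s) ds, so v = exp(2*s)/2.
Apply parts 2 times (tabular method): alternate signs, differentiate u down to 0, integrate dv up.

(s**2 - 2*s + 4)*exp(2*s)/2 + C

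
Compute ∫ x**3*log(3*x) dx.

x**4*(log(x) + log(3))/4 - x**4/16 + C

Use integration by parts with u = log(3*x), dv = x**3 dx.
Then du = 1/x dx and v = x**4/4.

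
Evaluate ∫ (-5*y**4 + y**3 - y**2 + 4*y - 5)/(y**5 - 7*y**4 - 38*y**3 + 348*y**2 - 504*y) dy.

5*log(y)/504 - 174683*log(y - 6)/48672 - 73*log(y - 2)/288 - 12430*log(y + 7)/10647 + 6281/(312*y - 1872) + C

Factor the denominator: y*(y - 6)**2*(y - 2)*(y + 7).
Partial-fraction decomposition: -12430/(10647*(y + 7)) - 73/(288*(y - 2)) - 174683/(48672*(y - 6)) - 6281/(312*(y - 6)**2) + 5/(504*y).
Integrate each term; A/(y−a) gives A·log|y−a|; A/(y−a)² gives −A/(y−a).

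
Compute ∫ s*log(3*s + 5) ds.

Use integration by parts with u = log(3*s + 5), dv = s ds.
Then du = 3/(3*s + 5) ds and v = s**2/2.

s**2*log(3*s + 5)/2 - s**2/4 + 5*s/6 - 25*log(3*s + 5)/18 + C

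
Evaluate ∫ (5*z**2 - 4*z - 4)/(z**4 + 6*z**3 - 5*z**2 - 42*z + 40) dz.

4*log(z - 2)/21 + log(z - 1)/10 + 46*log(z + 4)/15 - 47*log(z + 5)/14 + C

Factor the denominator: (z - 2)*(z - 1)*(z + 4)*(z + 5).
Partial-fraction decomposition: -47/(14*(z + 5)) + 46/(15*(z + 4)) + 1/(10*(z - 1)) + 4/(21*(z - 2)).
Integrate each term: A/(z−a) contributes A·log|z−a|.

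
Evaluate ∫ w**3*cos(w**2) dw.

Let u = w², du = 2w dw; rewrite as (1/2)∫ u^1·cos(1u) du.
Now integrate by parts 1 time.

w**2*sin(w**2)/2 + cos(w**2)/2 + C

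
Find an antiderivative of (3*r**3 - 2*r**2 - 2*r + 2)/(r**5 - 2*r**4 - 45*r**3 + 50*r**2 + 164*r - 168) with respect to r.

Factor the denominator: (r - 7)*(r - 2)*(r - 1)*(r + 2)*(r + 6).
Partial-fraction decomposition: -353/(1456*(r + 6)) + 13/(216*(r + 2)) + 1/(126*(r - 1)) - 7/(80*(r - 2)) + 919/(3510*(r - 7)).
Integrate each term: A/(r−a) contributes A·log|r−a|.

919*log(r - 7)/3510 - 7*log(r - 2)/80 + log(r - 1)/126 + 13*log(r + 2)/216 - 353*log(r + 6)/1456 + C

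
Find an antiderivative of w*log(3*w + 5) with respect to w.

Use integration by parts with u = log(3*w + 5), dv = w dw.
Then du = 3/(3*w + 5) dw and v = w**2/2.

w**2*log(3*w + 5)/2 - w**2/4 + 5*w/6 - 25*log(3*w + 5)/18 + C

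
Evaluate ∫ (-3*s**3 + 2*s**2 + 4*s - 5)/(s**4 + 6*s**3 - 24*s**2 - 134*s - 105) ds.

-155*log(s - 5)/288 + log(s + 1)/18 + 41*log(s + 3)/32 - 547*log(s + 7)/144 + C

Factor the denominator: (s - 5)*(s + 1)*(s + 3)*(s + 7).
Partial-fraction decomposition: -547/(144*(s + 7)) + 41/(32*(s + 3)) + 1/(18*(s + 1)) - 155/(288*(s - 5)).
Integrate each term: A/(s−a) contributes A·log|s−a|.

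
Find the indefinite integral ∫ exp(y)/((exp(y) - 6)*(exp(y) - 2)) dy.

Let u = e^y, du = e^y dy.
The integral becomes ∫ du/((u-6)(u-2)); decompose into partial fractions.

log(exp(y) - 6)/4 - log(exp(y) - 2)/4 + C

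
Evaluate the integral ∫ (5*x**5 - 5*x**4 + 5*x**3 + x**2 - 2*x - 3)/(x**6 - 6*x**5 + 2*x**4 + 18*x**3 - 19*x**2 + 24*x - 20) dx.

4379*log(x - 5)/728 - 39*log(x - 2)/20 + log(x - 1)/24 + 55*log(x + 2)/84 + 31*log(x**2 + 1)/260 + 6*atan(x)/65 + C

Factor the denominator: (x - 5)*(x - 2)*(x - 1)*(x + 2)*(x**2 + 1).
Partial-fraction decomposition: (31*x + 12)/(130*(x**2 + 1)) + 55/(84*(x + 2)) + 1/(24*(x - 1)) - 39/(20*(x - 2)) + 4379/(728*(x - 5)).
Integrate each term; A/(x−a) gives A·log|x−a|; the (Bx+D)/(x²+p²) term gives a log and an atan.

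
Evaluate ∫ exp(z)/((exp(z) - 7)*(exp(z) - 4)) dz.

log(exp(z) - 7)/3 - log(exp(z) - 4)/3 + C

Let u = e^z, du = e^z dz.
The integral becomes ∫ du/((u-4)(u-7)); decompose into partial fractions.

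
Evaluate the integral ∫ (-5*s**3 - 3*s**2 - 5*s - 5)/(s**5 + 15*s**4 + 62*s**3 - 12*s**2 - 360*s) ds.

Factor the denominator: s*(s - 2)*(s + 5)*(s + 6)**2.
Partial-fraction decomposition: -18691/(1152*(s + 6)) - 997/(48*(s + 6)**2) + 114/(7*(s + 5)) - 67/(896*(s - 2)) + 1/(72*s).
Integrate each term; A/(s−a) gives A·log|s−a|; A/(s−a)² gives −A/(s−a).

log(s)/72 - 67*log(s - 2)/896 + 114*log(s + 5)/7 - 18691*log(s + 6)/1152 + 997/(48*s + 288) + C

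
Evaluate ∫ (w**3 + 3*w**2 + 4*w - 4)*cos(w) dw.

w**3*sin(w) + 3*w**2*sin(w) + 3*w**2*cos(w) - 2*w*sin(w) + 6*w*cos(w) - 10*sin(w) - 2*cos(w) + C

Use integration by parts with u = w**3 + 3*w**2 + 4*w - 4, dv = cos(w) dw, so v = sin(w).
Apply parts 3 times (tabular method): alternate signs, differentiate u down to 0, integrate dv up.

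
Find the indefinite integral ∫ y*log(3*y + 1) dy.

Use integration by parts with u = log(3*y + 1), dv = y dy.
Then du = 3/(3*y + 1) dy and v = y**2/2.

y**2*log(3*y + 1)/2 - y**2/4 + y/6 - log(3*y + 1)/18 + C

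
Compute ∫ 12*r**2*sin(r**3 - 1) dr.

-4*cos(r**3 - 1) + C

Let u = r**3 - 1, so du = (3*r**2) dr.
Rewriting, the integral becomes 4·∫ sin(u) du = 4·-cos(u).
Substituting back, u = r**3 - 1.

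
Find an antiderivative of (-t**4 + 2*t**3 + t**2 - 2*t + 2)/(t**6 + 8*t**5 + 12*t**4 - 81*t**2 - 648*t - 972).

Factor the denominator: (t - 3)*(t + 2)*(t + 3)*(t + 6)*(t**2 + 9).
Partial-fraction decomposition: -2*(161*t - 426)/(5265*(t**2 + 9)) + 839/(2430*(t + 6)) - 59/(162*(t + 3)) + 11/(130*(t + 2)) - 11/(2430*(t - 3)).
Integrate each term; A/(t−a) gives A·log|t−a|; the (Bt+D)/(t²+p²) term gives a log and an atan.

-11*log(t - 3)/2430 + 11*log(t + 2)/130 - 59*log(t + 3)/162 + 839*log(t + 6)/2430 - 161*log(t**2 + 9)/5265 + 284*atan(t/3)/5265 + C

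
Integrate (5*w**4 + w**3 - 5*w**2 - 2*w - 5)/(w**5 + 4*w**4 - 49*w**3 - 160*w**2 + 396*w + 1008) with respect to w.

6499*log(w - 6)/3120 - 188*log(w - 3)/525 + 51*log(w + 2)/400 - 1139*log(w + 4)/420 + 5713*log(w + 7)/975 + C

Factor the denominator: (w - 6)*(w - 3)*(w + 2)*(w + 4)*(w + 7).
Partial-fraction decomposition: 5713/(975*(w + 7)) - 1139/(420*(w + 4)) + 51/(400*(w + 2)) - 188/(525*(w - 3)) + 6499/(3120*(w - 6)).
Integrate each term: A/(w−a) contributes A·log|w−a|.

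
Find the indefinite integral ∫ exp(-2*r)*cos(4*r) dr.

Let I denote the integral. Integrate by parts with u = cos(4*r), dv = exp(-2*r) dr, so v = -exp(-2*r)/2: I = -exp(-2*r)*cos(4*r)/2 − 2·∫ exp(-2*r)*sin(4*r) dr.
Apply parts again with u = sin(4*r), dv = exp(-2*r) dr: ∫ exp(-2*r)*sin(4*r) dr = -exp(-2*r)*sin(4*r)/2 + 2·I. Substituting back brings back I: I = exp(-2*r)*sin(4*r) - exp(-2*r)*cos(4*r)/2 − 4·I.
Solving for I: (1 + 4)·I equals the remaining terms, so I = (1/5)·(exp(-2*r)*sin(4*r) - exp(-2*r)*cos(4*r)/2).

exp(-2*r)*sin(4*r)/5 - exp(-2*r)*cos(4*r)/10 + C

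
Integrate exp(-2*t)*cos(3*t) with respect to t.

Let I denote the integral. Integrate by parts with u = cos(3*t), dv = exp(-2*t) dt, so v = -exp(-2*t)/2: I = -exp(-2*t)*cos(3*t)/2 − (3/2)·∫ exp(-2*t)*sin(3*t) dt.
Apply parts again with u = sin(3*t), dv = exp(-2*t) dt: ∫ exp(-2*t)*sin(3*t) dt = -exp(-2*t)*sin(3*t)/2 + (3/2)·I. Substituting back brings back I: I = 3*exp(-2*t)*sin(3*t)/4 - exp(-2*t)*cos(3*t)/2 − (9/4)·I.
Solving for I: (1 + 9/4)·I equals the remaining terms, so I = (4/13)·(3*exp(-2*t)*sin(3*t)/4 - exp(-2*t)*cos(3*t)/2).

3*exp(-2*t)*sin(3*t)/13 - 2*exp(-2*t)*cos(3*t)/13 + C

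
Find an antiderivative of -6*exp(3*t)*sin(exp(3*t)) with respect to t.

2*cos(exp(3*t)) + C

Let u = exp(3*t), so du = (3*exp(3*t)) dt.
Rewriting, the integral becomes -2·∫ sin(u) du = -2·-cos(u).
Substituting back, u = exp(3*t).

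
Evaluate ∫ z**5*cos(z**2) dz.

z**4*sin(z**2)/2 + z**2*cos(z**2) - sin(z**2) + C

Let u = z², du = 2z dz; rewrite as (1/2)∫ u^2·cos(1u) du.
Now integrate by parts 2 times.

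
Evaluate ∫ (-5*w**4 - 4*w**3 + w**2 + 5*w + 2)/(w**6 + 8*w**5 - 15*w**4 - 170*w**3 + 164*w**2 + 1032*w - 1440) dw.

-487*log(w - 3)/504 + 591*log(w - 2)/784 + 57*log(w + 4)/28 - 2623*log(w + 5)/392 + 701*log(w + 6)/144 - 2/(7*w - 14) + C

Factor the denominator: (w - 3)*(w - 2)**2*(w + 4)*(w + 5)*(w + 6).
Partial-fraction decomposition: 701/(144*(w + 6)) - 2623/(392*(w + 5)) + 57/(28*(w + 4)) + 591/(784*(w - 2)) + 2/(7*(w - 2)**2) - 487/(504*(w - 3)).
Integrate each term; A/(w−a) gives A·log|w−a|; A/(w−a)² gives −A/(w−a).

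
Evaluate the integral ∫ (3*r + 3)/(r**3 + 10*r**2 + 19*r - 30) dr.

Factor the denominator: (r - 1)*(r + 5)*(r + 6).
Partial-fraction decomposition: -15/(7*(r + 6)) + 2/(r + 5) + 1/(7*(r - 1)).
Integrate each term: A/(r−a) contributes A·log|r−a|.

log(r - 1)/7 + 2*log(r + 5) - 15*log(r + 6)/7 + C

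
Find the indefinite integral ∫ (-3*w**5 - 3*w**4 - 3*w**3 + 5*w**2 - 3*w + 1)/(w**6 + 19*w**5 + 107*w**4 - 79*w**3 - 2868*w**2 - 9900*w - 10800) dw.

Factor the denominator: (w - 5)*(w + 3)*(w + 4)*(w + 5)*(w + 6)**2.
Partial-fraction decomposition: 1438939/(4356*(w + 6)) + 20287/(66*(w + 6)**2) - 2004/(5*(w + 5)) + 863/(12*(w + 4)) - 311/(72*(w + 3)) - 1919/(14520*(w - 5)).
Integrate each term; A/(w−a) gives A·log|w−a|; A/(w−a)² gives −A/(w−a).

-1919*log(w - 5)/14520 - 311*log(w + 3)/72 + 863*log(w + 4)/12 - 2004*log(w + 5)/5 + 1438939*log(w + 6)/4356 - 20287/(66*w + 396) + C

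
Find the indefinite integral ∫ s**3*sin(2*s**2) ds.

-s**2*cos(2*s**2)/4 + sin(2*s**2)/8 + C

Let u = s², du = 2s ds; rewrite as (1/2)∫ u^1·sin(2u) du.
Now integrate by parts 1 time.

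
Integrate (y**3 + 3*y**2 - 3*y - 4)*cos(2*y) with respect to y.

Use integration by parts with u = y**3 + 3*y**2 - 3*y - 4, dv = cos(2*y) dy, so v = sin(2*y)/2.
Apply parts 3 times (tabular method): alternate signs, differentiate u down to 0, integrate dv up.

y**3*sin(2*y)/2 + 3*y**2*sin(2*y)/2 + 3*y**2*cos(2*y)/4 - 9*y*sin(2*y)/4 + 3*y*cos(2*y)/2 - 11*sin(2*y)/4 - 9*cos(2*y)/8 + C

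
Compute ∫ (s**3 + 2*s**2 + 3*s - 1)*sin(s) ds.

-s**3*cos(s) + 3*s**2*sin(s) - 2*s**2*cos(s) + 4*s*sin(s) + 3*s*cos(s) - 3*sin(s) + 5*cos(s) + C

Use integration by parts with u = s**3 + 2*s**2 + 3*s - 1, dv = sin(s) ds, so v = -cos(s).
Apply parts 3 times (tabular method): alternate signs, differentiate u down to 0, integrate dv up.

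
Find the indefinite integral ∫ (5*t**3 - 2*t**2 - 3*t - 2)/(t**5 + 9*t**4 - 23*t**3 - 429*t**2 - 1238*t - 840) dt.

797*log(t - 7)/6864 + log(t + 1)/80 - 57*log(t + 4)/11 + 331*log(t + 5)/24 - 568*log(t + 6)/65 + C

Factor the denominator: (t - 7)*(t + 1)*(t + 4)*(t + 5)*(t + 6).
Partial-fraction decomposition: -568/(65*(t + 6)) + 331/(24*(t + 5)) - 57/(11*(t + 4)) + 1/(80*(t + 1)) + 797/(6864*(t - 7)).
Integrate each term: A/(t−a) contributes A·log|t−a|.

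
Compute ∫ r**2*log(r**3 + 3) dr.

Let u = r**3 + 3, so du = (3*r**2) dr.
The integral becomes (1/3)·∫ log(u) du; integrate by parts with u′=log(u), dv′=du.

r**3*log(r**3 + 3)/3 - r**3/3 + log(r**3 + 3) + C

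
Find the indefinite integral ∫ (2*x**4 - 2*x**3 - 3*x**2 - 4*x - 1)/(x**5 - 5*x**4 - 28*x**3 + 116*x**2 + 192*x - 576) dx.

Factor the denominator: (x - 6)*(x - 4)*(x - 2)*(x + 3)*(x + 4).
Partial-fraction decomposition: 607/(480*(x + 4)) - 40/(63*(x + 3)) - 1/(48*(x - 2)) - 319/(224*(x - 4)) + 2027/(720*(x - 6)).
Integrate each term: A/(x−a) contributes A·log|x−a|.

2027*log(x - 6)/720 - 319*log(x - 4)/224 - log(x - 2)/48 - 40*log(x + 3)/63 + 607*log(x + 4)/480 + C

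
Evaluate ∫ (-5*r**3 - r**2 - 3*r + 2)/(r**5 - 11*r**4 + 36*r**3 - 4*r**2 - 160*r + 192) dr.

Factor the denominator: (r - 4)**2*(r - 3)*(r - 2)*(r + 2).
Partial-fraction decomposition: 11/(180*(r + 2)) + 3/(r - 2) - 151/(5*(r - 3)) + 977/(36*(r - 4)) - 173/(6*(r - 4)**2).
Integrate each term; A/(r−a) gives A·log|r−a|; A/(r−a)² gives −A/(r−a).

977*log(r - 4)/36 - 151*log(r - 3)/5 + 3*log(r - 2) + 11*log(r + 2)/180 + 173/(6*r - 24) + C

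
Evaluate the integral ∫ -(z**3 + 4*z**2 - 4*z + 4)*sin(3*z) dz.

Use integration by parts with u = z**3 + 4*z**2 - 4*z + 4, dv = -sin(3*z) dz, so v = cos(3*z)/3.
Apply parts 3 times (tabular method): alternate signs, differentiate u down to 0, integrate dv up.

z**3*cos(3*z)/3 - z**2*sin(3*z)/3 + 4*z**2*cos(3*z)/3 - 8*z*sin(3*z)/9 - 14*z*cos(3*z)/9 + 14*sin(3*z)/27 + 28*cos(3*z)/27 + C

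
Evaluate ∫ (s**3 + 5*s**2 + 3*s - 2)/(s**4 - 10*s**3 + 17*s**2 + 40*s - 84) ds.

Factor the denominator: (s - 7)*(s - 3)*(s - 2)*(s + 2).
Partial-fraction decomposition: -1/(45*(s + 2)) + 8/(5*(s - 2)) - 79/(20*(s - 3)) + 607/(180*(s - 7)).
Integrate each term: A/(s−a) contributes A·log|s−a|.

607*log(s - 7)/180 - 79*log(s - 3)/20 + 8*log(s - 2)/5 - log(s + 2)/45 + C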